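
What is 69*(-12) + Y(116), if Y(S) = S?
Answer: -712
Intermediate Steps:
69*(-12) + Y(116) = 69*(-12) + 116 = -828 + 116 = -712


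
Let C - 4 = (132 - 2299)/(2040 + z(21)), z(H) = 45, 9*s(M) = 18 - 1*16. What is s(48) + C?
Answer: 19909/6255 ≈ 3.1829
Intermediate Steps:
s(M) = 2/9 (s(M) = (18 - 1*16)/9 = (18 - 16)/9 = (⅑)*2 = 2/9)
C = 6173/2085 (C = 4 + (132 - 2299)/(2040 + 45) = 4 - 2167/2085 = 6173/2085 ≈ 2.9607)
s(48) + C = 2/9 + 6173/2085 = 19909/6255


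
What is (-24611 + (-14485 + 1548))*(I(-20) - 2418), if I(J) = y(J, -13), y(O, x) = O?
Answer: 91542024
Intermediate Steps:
I(J) = J
(-24611 + (-14485 + 1548))*(I(-20) - 2418) = (-24611 + (-14485 + 1548))*(-20 - 2418) = (-24611 - 12937)*(-2438) = -37548*(-2438) = 91542024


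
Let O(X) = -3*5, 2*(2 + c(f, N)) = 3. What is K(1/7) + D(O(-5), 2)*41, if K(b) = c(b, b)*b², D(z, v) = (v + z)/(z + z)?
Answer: 13051/735 ≈ 17.756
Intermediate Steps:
c(f, N) = -½ (c(f, N) = -2 + (½)*3 = -2 + 3/2 = -½)
O(X) = -15
D(z, v) = (v + z)/(2*z) (D(z, v) = (v + z)/((2*z)) = (v + z)*(1/(2*z)) = (v + z)/(2*z))
K(b) = -b²/2
K(1/7) + D(O(-5), 2)*41 = -(1/7)²/2 + ((½)*(2 - 15)/(-15))*41 = -(⅐)²/2 + ((½)*(-1/15)*(-13))*41 = -½*1/49 + (13/30)*41 = -1/98 + 533/30 = 13051/735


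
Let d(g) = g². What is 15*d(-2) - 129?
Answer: -69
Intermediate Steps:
15*d(-2) - 129 = 15*(-2)² - 129 = 15*4 - 129 = 60 - 129 = -69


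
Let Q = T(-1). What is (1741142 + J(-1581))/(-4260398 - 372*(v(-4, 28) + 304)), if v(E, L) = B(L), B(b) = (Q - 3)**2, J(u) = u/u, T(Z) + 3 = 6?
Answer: -1741143/4373486 ≈ -0.39811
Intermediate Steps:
T(Z) = 3 (T(Z) = -3 + 6 = 3)
Q = 3
J(u) = 1
B(b) = 0 (B(b) = (3 - 3)**2 = 0**2 = 0)
v(E, L) = 0
(1741142 + J(-1581))/(-4260398 - 372*(v(-4, 28) + 304)) = (1741142 + 1)/(-4260398 - 372*(0 + 304)) = 1741143/(-4260398 - 372*304) = 1741143/(-4260398 - 113088) = 1741143/(-4373486) = 1741143*(-1/4373486) = -1741143/4373486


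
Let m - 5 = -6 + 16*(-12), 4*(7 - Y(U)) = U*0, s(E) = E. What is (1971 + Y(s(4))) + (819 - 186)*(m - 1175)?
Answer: -863966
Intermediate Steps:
Y(U) = 7 (Y(U) = 7 - U*0/4 = 7 - ¼*0 = 7 + 0 = 7)
m = -193 (m = 5 + (-6 + 16*(-12)) = 5 + (-6 - 192) = 5 - 198 = -193)
(1971 + Y(s(4))) + (819 - 186)*(m - 1175) = (1971 + 7) + (819 - 186)*(-193 - 1175) = 1978 + 633*(-1368) = 1978 - 865944 = -863966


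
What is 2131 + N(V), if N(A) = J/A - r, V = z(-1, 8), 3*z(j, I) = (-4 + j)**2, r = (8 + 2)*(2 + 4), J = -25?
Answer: 2068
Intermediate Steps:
r = 60 (r = 10*6 = 60)
z(j, I) = (-4 + j)**2/3
V = 25/3 (V = (-4 - 1)**2/3 = (1/3)*(-5)**2 = (1/3)*25 = 25/3 ≈ 8.3333)
N(A) = -60 - 25/A (N(A) = -25/A - 1*60 = -25/A - 60 = -60 - 25/A)
2131 + N(V) = 2131 + (-60 - 25/25/3) = 2131 + (-60 - 25*3/25) = 2131 + (-60 - 3) = 2131 - 63 = 2068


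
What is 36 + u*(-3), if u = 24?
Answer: -36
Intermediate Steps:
36 + u*(-3) = 36 + 24*(-3) = 36 - 72 = -36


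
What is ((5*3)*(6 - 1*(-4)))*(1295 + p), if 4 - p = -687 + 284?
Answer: 255300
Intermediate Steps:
p = 407 (p = 4 - (-687 + 284) = 4 - 1*(-403) = 4 + 403 = 407)
((5*3)*(6 - 1*(-4)))*(1295 + p) = ((5*3)*(6 - 1*(-4)))*(1295 + 407) = (15*(6 + 4))*1702 = (15*10)*1702 = 150*1702 = 255300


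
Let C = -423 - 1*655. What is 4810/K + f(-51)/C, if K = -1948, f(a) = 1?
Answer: -648391/262493 ≈ -2.4701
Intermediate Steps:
C = -1078 (C = -423 - 655 = -1078)
4810/K + f(-51)/C = 4810/(-1948) + 1/(-1078) = 4810*(-1/1948) + 1*(-1/1078) = -2405/974 - 1/1078 = -648391/262493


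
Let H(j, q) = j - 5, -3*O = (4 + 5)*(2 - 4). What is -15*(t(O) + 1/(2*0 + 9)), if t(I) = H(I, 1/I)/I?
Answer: -25/6 ≈ -4.1667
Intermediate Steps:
O = 6 (O = -(4 + 5)*(2 - 4)/3 = -3*(-2) = -⅓*(-18) = 6)
H(j, q) = -5 + j
t(I) = (-5 + I)/I
-15*(t(O) + 1/(2*0 + 9)) = -15*((-5 + 6)/6 + 1/(2*0 + 9)) = -15*((⅙)*1 + 1/(0 + 9)) = -15*(⅙ + 1/9) = -15*(⅙ + ⅑) = -15*5/18 = -25/6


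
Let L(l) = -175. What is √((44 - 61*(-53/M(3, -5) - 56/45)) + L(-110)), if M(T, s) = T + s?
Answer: I*√1504430/30 ≈ 40.885*I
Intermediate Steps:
√((44 - 61*(-53/M(3, -5) - 56/45)) + L(-110)) = √((44 - 61*(-53/(3 - 5) - 56/45)) - 175) = √((44 - 61*(-53/(-2) - 56*1/45)) - 175) = √((44 - 61*(-53*(-½) - 56/45)) - 175) = √((44 - 61*(53/2 - 56/45)) - 175) = √((44 - 61*2273/90) - 175) = √((44 - 138653/90) - 175) = √(-134693/90 - 175) = √(-150443/90) = I*√1504430/30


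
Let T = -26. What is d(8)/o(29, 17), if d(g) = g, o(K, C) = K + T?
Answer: 8/3 ≈ 2.6667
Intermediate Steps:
o(K, C) = -26 + K (o(K, C) = K - 26 = -26 + K)
d(8)/o(29, 17) = 8/(-26 + 29) = 8/3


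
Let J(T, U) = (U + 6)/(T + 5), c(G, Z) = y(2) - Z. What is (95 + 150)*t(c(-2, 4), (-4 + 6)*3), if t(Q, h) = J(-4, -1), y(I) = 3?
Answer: 1225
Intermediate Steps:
c(G, Z) = 3 - Z
J(T, U) = (6 + U)/(5 + T)
t(Q, h) = 5 (t(Q, h) = (6 - 1)/(5 - 4) = 5/1 = 1*5 = 5)
(95 + 150)*t(c(-2, 4), (-4 + 6)*3) = (95 + 150)*5 = 245*5 = 1225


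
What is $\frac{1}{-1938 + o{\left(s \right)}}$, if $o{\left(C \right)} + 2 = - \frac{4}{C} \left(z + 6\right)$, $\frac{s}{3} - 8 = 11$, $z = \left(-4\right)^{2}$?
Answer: $- \frac{57}{110668} \approx -0.00051505$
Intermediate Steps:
$z = 16$
$s = 57$ ($s = 24 + 3 \cdot 11 = 24 + 33 = 57$)
$o{\left(C \right)} = -2 - \frac{88}{C}$ ($o{\left(C \right)} = -2 + - \frac{4}{C} \left(16 + 6\right) = -2 + - \frac{4}{C} 22 = -2 - \frac{88}{C}$)
$\frac{1}{-1938 + o{\left(s \right)}} = \frac{1}{-1938 - \left(2 + \frac{88}{57}\right)} = \frac{1}{-1938 - \frac{202}{57}} = \frac{1}{- \frac{110668}{57}} = - \frac{57}{110668}$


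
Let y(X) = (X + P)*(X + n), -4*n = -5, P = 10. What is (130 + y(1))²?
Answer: 383161/16 ≈ 23948.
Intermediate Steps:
n = 5/4 (n = -¼*(-5) = 5/4 ≈ 1.2500)
y(X) = (10 + X)*(5/4 + X) (y(X) = (X + 10)*(X + 5/4) = (10 + X)*(5/4 + X))
(130 + y(1))² = (130 + (25/2 + 1² + (45/4)*1))² = (130 + (25/2 + 1 + 45/4))² = (130 + 99/4)² = (619/4)² = 383161/16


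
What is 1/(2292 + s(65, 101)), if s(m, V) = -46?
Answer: 1/2246 ≈ 0.00044524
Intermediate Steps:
1/(2292 + s(65, 101)) = 1/(2292 - 46) = 1/2246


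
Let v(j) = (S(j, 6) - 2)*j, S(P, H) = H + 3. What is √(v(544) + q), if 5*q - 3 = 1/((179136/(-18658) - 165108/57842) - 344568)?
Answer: √91440994515957090457548116983330/154948647192510 ≈ 61.714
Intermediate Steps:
S(P, H) = 3 + H
v(j) = 7*j (v(j) = ((3 + 6) - 2)*j = (9 - 2)*j = 7*j)
q = 278907295142509/464845941577530 (q = ⅗ + 1/(5*((179136/(-18658) - 165108/57842) - 344568)) = ⅗ + 1/(5*((179136*(-1/18658) - 165108*1/57842) - 344568)) = ⅗ + 1/(5*((-89568/9329 - 82554/28921) - 344568)) = ⅗ + 1/(5*(-3360542394/269804009 - 344568)) = ⅗ + 1/(5*(-92969188315506/269804009)) = ⅗ + (⅕)*(-269804009/92969188315506) = ⅗ - 269804009/464845941577530 = 278907295142509/464845941577530 ≈ 0.60000)
√(v(544) + q) = √(7*544 + 278907295142509/464845941577530) = √(3808 + 278907295142509/464845941577530) = √(1770412252822376749/464845941577530) = √91440994515957090457548116983330/154948647192510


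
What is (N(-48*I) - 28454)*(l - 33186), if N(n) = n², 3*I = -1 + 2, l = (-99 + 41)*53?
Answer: 1022459480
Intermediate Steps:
l = -3074 (l = -58*53 = -3074)
I = ⅓ (I = (-1 + 2)/3 = (⅓)*1 = ⅓ ≈ 0.33333)
(N(-48*I) - 28454)*(l - 33186) = ((-48*⅓)² - 28454)*(-3074 - 33186) = ((-16)² - 28454)*(-36260) = (256 - 28454)*(-36260) = -28198*(-36260) = 1022459480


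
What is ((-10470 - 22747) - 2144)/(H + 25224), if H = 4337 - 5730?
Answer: -35361/23831 ≈ -1.4838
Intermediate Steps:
H = -1393
((-10470 - 22747) - 2144)/(H + 25224) = ((-10470 - 22747) - 2144)/(-1393 + 25224) = (-33217 - 2144)/23831 = -35361*1/23831 = -35361/23831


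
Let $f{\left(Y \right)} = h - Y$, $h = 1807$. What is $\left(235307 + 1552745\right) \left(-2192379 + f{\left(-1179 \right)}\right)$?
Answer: $-3914748532436$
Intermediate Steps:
$f{\left(Y \right)} = 1807 - Y$
$\left(235307 + 1552745\right) \left(-2192379 + f{\left(-1179 \right)}\right) = \left(235307 + 1552745\right) \left(-2192379 + \left(1807 - -1179\right)\right) = 1788052 \left(-2192379 + \left(1807 + 1179\right)\right) = 1788052 \left(-2192379 + 2986\right) = 1788052 \left(-2189393\right) = -3914748532436$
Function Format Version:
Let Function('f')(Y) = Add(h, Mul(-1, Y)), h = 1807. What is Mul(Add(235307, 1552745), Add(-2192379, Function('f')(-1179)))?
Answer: -3914748532436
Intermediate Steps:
Function('f')(Y) = Add(1807, Mul(-1, Y))
Mul(Add(235307, 1552745), Add(-2192379, Function('f')(-1179))) = Mul(Add(235307, 1552745), Add(-2192379, Add(1807, Mul(-1, -1179)))) = Mul(1788052, Add(-2192379, Add(1807, 1179))) = Mul(1788052, Add(-2192379, 2986)) = Mul(1788052, -2189393) = -3914748532436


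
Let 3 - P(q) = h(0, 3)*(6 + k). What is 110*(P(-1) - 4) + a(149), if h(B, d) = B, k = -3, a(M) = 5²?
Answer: -85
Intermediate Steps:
a(M) = 25
P(q) = 3 (P(q) = 3 - 0*(6 - 3) = 3 - 0*3 = 3 - 1*0 = 3 + 0 = 3)
110*(P(-1) - 4) + a(149) = 110*(3 - 4) + 25 = 110*(-1) + 25 = -110 + 25 = -85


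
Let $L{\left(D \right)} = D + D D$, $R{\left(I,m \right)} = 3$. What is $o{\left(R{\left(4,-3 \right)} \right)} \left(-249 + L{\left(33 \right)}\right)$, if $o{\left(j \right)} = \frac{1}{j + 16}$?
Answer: $\frac{873}{19} \approx 45.947$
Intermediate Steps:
$o{\left(j \right)} = \frac{1}{16 + j}$
$L{\left(D \right)} = D + D^{2}$
$o{\left(R{\left(4,-3 \right)} \right)} \left(-249 + L{\left(33 \right)}\right) = \frac{-249 + 33 \left(1 + 33\right)}{16 + 3} = \frac{-249 + 33 \cdot 34}{19} = \frac{-249 + 1122}{19} = \frac{1}{19} \cdot 873 = \frac{873}{19}$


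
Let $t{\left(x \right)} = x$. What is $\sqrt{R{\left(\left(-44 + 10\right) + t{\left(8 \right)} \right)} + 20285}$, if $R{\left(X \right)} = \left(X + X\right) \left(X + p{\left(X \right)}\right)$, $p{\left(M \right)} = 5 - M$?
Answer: $15 \sqrt{89} \approx 141.51$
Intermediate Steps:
$R{\left(X \right)} = 10 X$ ($R{\left(X \right)} = \left(X + X\right) \left(X - \left(-5 + X\right)\right) = 2 X 5 = 10 X$)
$\sqrt{R{\left(\left(-44 + 10\right) + t{\left(8 \right)} \right)} + 20285} = \sqrt{10 \left(\left(-44 + 10\right) + 8\right) + 20285} = \sqrt{10 \left(-34 + 8\right) + 20285} = \sqrt{10 \left(-26\right) + 20285} = \sqrt{-260 + 20285} = \sqrt{20025} = 15 \sqrt{89}$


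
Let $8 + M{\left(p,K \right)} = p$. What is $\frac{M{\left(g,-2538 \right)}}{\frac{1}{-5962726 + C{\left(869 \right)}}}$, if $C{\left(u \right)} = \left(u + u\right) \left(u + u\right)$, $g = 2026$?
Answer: $-5937121476$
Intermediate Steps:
$M{\left(p,K \right)} = -8 + p$
$C{\left(u \right)} = 4 u^{2}$ ($C{\left(u \right)} = 2 u 2 u = 4 u^{2}$)
$\frac{M{\left(g,-2538 \right)}}{\frac{1}{-5962726 + C{\left(869 \right)}}} = \frac{-8 + 2026}{\frac{1}{-5962726 + 4 \cdot 869^{2}}} = \frac{2018}{\frac{1}{-5962726 + 4 \cdot 755161}} = \frac{2018}{\frac{1}{-5962726 + 3020644}} = \frac{2018}{\frac{1}{-2942082}} = \frac{2018}{- \frac{1}{2942082}} = 2018 \left(-2942082\right) = -5937121476$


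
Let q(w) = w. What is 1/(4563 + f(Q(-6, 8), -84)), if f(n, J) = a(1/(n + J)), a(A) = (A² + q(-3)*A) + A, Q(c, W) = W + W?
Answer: 4624/21099449 ≈ 0.00021915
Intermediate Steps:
Q(c, W) = 2*W
a(A) = A² - 2*A (a(A) = (A² - 3*A) + A = A² - 2*A)
f(n, J) = (-2 + 1/(J + n))/(J + n) (f(n, J) = (-2 + 1/(n + J))/(n + J) = (-2 + 1/(J + n))/(J + n))
1/(4563 + f(Q(-6, 8), -84)) = 1/(4563 + (1 - 2*(-84) - 4*8)/(-84 + 2*8)²) = 1/(4563 + (1 + 168 - 2*16)/(-84 + 16)²) = 1/(4563 + (1 + 168 - 32)/(-68)²) = 1/(4563 + (1/4624)*137) = 1/(4563 + 137/4624) = 1/(21099449/4624) = 4624/21099449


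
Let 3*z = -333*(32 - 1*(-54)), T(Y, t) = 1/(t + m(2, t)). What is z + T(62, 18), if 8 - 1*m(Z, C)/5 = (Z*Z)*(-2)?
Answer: -935507/98 ≈ -9546.0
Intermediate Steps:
m(Z, C) = 40 + 10*Z**2 (m(Z, C) = 40 - 5*Z*Z*(-2) = 40 - 5*Z**2*(-2) = 40 - (-10)*Z**2 = 40 + 10*Z**2)
T(Y, t) = 1/(80 + t) (T(Y, t) = 1/(t + (40 + 10*2**2)) = 1/(t + (40 + 10*4)) = 1/(t + (40 + 40)) = 1/(t + 80) = 1/(80 + t))
z = -9546 (z = (-333*(32 - 1*(-54)))/3 = (-333*(32 + 54))/3 = (-333*86)/3 = (1/3)*(-28638) = -9546)
z + T(62, 18) = -9546 + 1/(80 + 18) = -9546 + 1/98 = -935507/98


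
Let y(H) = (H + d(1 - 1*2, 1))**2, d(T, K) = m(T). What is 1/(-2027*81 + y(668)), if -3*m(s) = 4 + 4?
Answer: 9/2506333 ≈ 3.5909e-6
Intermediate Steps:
m(s) = -8/3 (m(s) = -(4 + 4)/3 = -1/3*8 = -8/3)
d(T, K) = -8/3
y(H) = (-8/3 + H)**2 (y(H) = (H - 8/3)**2 = (-8/3 + H)**2)
1/(-2027*81 + y(668)) = 1/(-2027*81 + (-8 + 3*668)**2/9) = 1/(-164187 + (-8 + 2004)**2/9) = 1/(-164187 + (1/9)*1996**2) = 1/(-164187 + (1/9)*3984016) = 1/(-164187 + 3984016/9) = 1/(2506333/9) = 9/2506333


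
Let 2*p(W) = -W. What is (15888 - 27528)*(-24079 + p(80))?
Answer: 280745160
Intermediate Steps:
p(W) = -W/2 (p(W) = (-W)/2 = -W/2)
(15888 - 27528)*(-24079 + p(80)) = (15888 - 27528)*(-24079 - ½*80) = -11640*(-24079 - 40) = -11640*(-24119) = 280745160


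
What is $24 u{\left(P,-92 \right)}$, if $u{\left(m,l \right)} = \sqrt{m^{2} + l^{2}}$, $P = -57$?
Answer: $24 \sqrt{11713} \approx 2597.4$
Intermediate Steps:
$u{\left(m,l \right)} = \sqrt{l^{2} + m^{2}}$
$24 u{\left(P,-92 \right)} = 24 \sqrt{\left(-92\right)^{2} + \left(-57\right)^{2}} = 24 \sqrt{8464 + 3249} = 24 \sqrt{11713}$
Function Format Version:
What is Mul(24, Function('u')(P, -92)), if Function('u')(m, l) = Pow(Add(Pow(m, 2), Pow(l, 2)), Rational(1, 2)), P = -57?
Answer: Mul(24, Pow(11713, Rational(1, 2))) ≈ 2597.4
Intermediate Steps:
Function('u')(m, l) = Pow(Add(Pow(l, 2), Pow(m, 2)), Rational(1, 2))
Mul(24, Function('u')(P, -92)) = Mul(24, Pow(Add(Pow(-92, 2), Pow(-57, 2)), Rational(1, 2))) = Mul(24, Pow(Add(8464, 3249), Rational(1, 2))) = Mul(24, Pow(11713, Rational(1, 2)))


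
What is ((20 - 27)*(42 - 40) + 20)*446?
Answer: 2676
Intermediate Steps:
((20 - 27)*(42 - 40) + 20)*446 = (-7*2 + 20)*446 = (-14 + 20)*446 = 6*446 = 2676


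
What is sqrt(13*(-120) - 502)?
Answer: I*sqrt(2062) ≈ 45.409*I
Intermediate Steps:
sqrt(13*(-120) - 502) = sqrt(-1560 - 502) = sqrt(-2062) = I*sqrt(2062)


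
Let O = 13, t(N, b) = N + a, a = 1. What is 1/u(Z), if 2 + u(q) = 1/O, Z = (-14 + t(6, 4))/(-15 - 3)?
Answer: -13/25 ≈ -0.52000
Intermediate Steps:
t(N, b) = 1 + N (t(N, b) = N + 1 = 1 + N)
Z = 7/18 (Z = (-14 + (1 + 6))/(-15 - 3) = (-14 + 7)/(-18) = -7*(-1/18) = 7/18 ≈ 0.38889)
u(q) = -25/13 (u(q) = -2 + 1/13 = -25/13)
1/u(Z) = 1/(-25/13) = -13/25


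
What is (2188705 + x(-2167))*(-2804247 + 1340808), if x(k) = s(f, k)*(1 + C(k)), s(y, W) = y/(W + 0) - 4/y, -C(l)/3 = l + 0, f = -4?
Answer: -6961637241525303/2167 ≈ -3.2126e+12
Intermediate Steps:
C(l) = -3*l (C(l) = -3*(l + 0) = -3*l)
s(y, W) = -4/y + y/W (s(y, W) = y/W - 4/y = -4/y + y/W)
x(k) = (1 - 4/k)*(1 - 3*k) (x(k) = (-4/(-4) - 4/k)*(1 - 3*k) = (-4*(-¼) - 4/k)*(1 - 3*k) = (1 - 4/k)*(1 - 3*k))
(2188705 + x(-2167))*(-2804247 + 1340808) = (2188705 + (13 - 4/(-2167) - 3*(-2167)))*(-2804247 + 1340808) = (2188705 + (13 - 4*(-1/2167) + 6501))*(-1463439) = (2188705 + (13 + 4/2167 + 6501))*(-1463439) = (2188705 + 14115842/2167)*(-1463439) = (4757039577/2167)*(-1463439) = -6961637241525303/2167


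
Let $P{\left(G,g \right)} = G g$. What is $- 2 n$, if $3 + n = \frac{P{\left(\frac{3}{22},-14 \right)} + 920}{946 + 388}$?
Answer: $\frac{33923}{7337} \approx 4.6236$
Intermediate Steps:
$n = - \frac{33923}{14674}$ ($n = -3 + \frac{\frac{3}{22} \left(-14\right) + 920}{946 + 388} = -3 + \frac{3 \cdot \frac{1}{22} \left(-14\right) + 920}{1334} = -3 + \left(\frac{3}{22} \left(-14\right) + 920\right) \frac{1}{1334} = -3 + \left(- \frac{21}{11} + 920\right) \frac{1}{1334} = -3 + \frac{10099}{11} \cdot \frac{1}{1334} = -3 + \frac{10099}{14674} = - \frac{33923}{14674} \approx -2.3118$)
$- 2 n = \left(-2\right) \left(- \frac{33923}{14674}\right) = \frac{33923}{7337}$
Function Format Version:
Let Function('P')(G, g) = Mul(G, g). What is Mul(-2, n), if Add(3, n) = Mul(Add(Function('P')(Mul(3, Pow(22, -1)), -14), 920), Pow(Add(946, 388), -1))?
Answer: Rational(33923, 7337) ≈ 4.6236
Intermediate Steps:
n = Rational(-33923, 14674) (n = Add(-3, Mul(Add(Mul(Mul(3, Pow(22, -1)), -14), 920), Pow(Add(946, 388), -1))) = Add(-3, Mul(Add(Mul(Mul(3, Rational(1, 22)), -14), 920), Pow(1334, -1))) = Add(-3, Mul(Add(Mul(Rational(3, 22), -14), 920), Rational(1, 1334))) = Add(-3, Mul(Add(Rational(-21, 11), 920), Rational(1, 1334))) = Add(-3, Mul(Rational(10099, 11), Rational(1, 1334))) = Add(-3, Rational(10099, 14674)) = Rational(-33923, 14674) ≈ -2.3118)
Mul(-2, n) = Mul(-2, Rational(-33923, 14674)) = Rational(33923, 7337)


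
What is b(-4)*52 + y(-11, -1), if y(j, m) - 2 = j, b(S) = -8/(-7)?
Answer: 353/7 ≈ 50.429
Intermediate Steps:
b(S) = 8/7 (b(S) = -8*(-1/7) = 8/7)
y(j, m) = 2 + j
b(-4)*52 + y(-11, -1) = (8/7)*52 + (2 - 11) = 416/7 - 9 = 353/7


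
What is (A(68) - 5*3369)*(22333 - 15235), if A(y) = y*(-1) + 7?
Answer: -119998788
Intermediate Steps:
A(y) = 7 - y (A(y) = -y + 7 = 7 - y)
(A(68) - 5*3369)*(22333 - 15235) = ((7 - 1*68) - 5*3369)*(22333 - 15235) = ((7 - 68) - 16845)*7098 = (-61 - 16845)*7098 = -16906*7098 = -119998788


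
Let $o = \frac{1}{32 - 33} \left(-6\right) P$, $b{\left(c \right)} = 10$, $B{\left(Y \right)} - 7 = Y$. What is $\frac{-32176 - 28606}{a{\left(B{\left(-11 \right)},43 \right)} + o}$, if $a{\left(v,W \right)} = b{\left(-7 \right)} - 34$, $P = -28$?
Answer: $\frac{30391}{96} \approx 316.57$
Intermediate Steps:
$B{\left(Y \right)} = 7 + Y$
$o = -168$ ($o = \frac{1}{32 - 33} \left(-6\right) \left(-28\right) = \frac{1}{-1} \left(-6\right) \left(-28\right) = \left(-1\right) \left(-6\right) \left(-28\right) = 6 \left(-28\right) = -168$)
$a{\left(v,W \right)} = -24$ ($a{\left(v,W \right)} = 10 - 34 = -24$)
$\frac{-32176 - 28606}{a{\left(B{\left(-11 \right)},43 \right)} + o} = \frac{-32176 - 28606}{-24 - 168} = - \frac{60782}{-192} = \left(-60782\right) \left(- \frac{1}{192}\right) = \frac{30391}{96}$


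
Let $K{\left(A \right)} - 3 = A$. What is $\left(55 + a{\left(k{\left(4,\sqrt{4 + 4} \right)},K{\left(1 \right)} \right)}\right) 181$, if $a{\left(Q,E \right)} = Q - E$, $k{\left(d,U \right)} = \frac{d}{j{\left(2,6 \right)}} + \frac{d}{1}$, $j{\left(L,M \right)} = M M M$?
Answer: $\frac{537751}{54} \approx 9958.3$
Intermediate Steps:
$j{\left(L,M \right)} = M^{3}$ ($j{\left(L,M \right)} = M^{2} M = M^{3}$)
$K{\left(A \right)} = 3 + A$
$k{\left(d,U \right)} = \frac{217 d}{216}$ ($k{\left(d,U \right)} = \frac{d}{6^{3}} + \frac{d}{1} = \frac{d}{216} + d 1 = d \frac{1}{216} + d = \frac{d}{216} + d = \frac{217 d}{216}$)
$\left(55 + a{\left(k{\left(4,\sqrt{4 + 4} \right)},K{\left(1 \right)} \right)}\right) 181 = \left(55 + \left(\frac{217}{216} \cdot 4 - \left(3 + 1\right)\right)\right) 181 = \left(55 + \left(\frac{217}{54} - 4\right)\right) 181 = \left(55 + \frac{1}{54}\right) 181 = \frac{2971}{54} \cdot 181 = \frac{537751}{54}$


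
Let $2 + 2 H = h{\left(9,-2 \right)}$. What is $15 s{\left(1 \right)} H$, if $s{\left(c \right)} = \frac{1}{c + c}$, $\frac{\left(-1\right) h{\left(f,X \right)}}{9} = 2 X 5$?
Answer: $\frac{1335}{2} \approx 667.5$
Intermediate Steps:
$h{\left(f,X \right)} = - 90 X$ ($h{\left(f,X \right)} = - 9 \cdot 2 X 5 = - 9 \cdot 10 X = - 90 X$)
$H = 89$ ($H = -1 + \frac{\left(-90\right) \left(-2\right)}{2} = -1 + \frac{1}{2} \cdot 180 = -1 + 90 = 89$)
$s{\left(c \right)} = \frac{1}{2 c}$
$15 s{\left(1 \right)} H = 15 \frac{1}{2 \cdot 1} \cdot 89 = 15 \cdot \frac{1}{2} \cdot 1 \cdot 89 = 15 \cdot \frac{1}{2} \cdot 89 = \frac{15}{2} \cdot 89 = \frac{1335}{2}$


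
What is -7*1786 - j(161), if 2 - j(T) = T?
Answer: -12343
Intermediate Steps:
j(T) = 2 - T
-7*1786 - j(161) = -7*1786 - (2 - 1*161) = -12502 - (2 - 161) = -12502 - 1*(-159) = -12502 + 159 = -12343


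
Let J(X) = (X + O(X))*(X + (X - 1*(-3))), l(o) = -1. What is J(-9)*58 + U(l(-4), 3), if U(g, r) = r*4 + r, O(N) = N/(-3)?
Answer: 5235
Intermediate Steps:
O(N) = -N/3 (O(N) = N*(-1/3) = -N/3)
U(g, r) = 5*r (U(g, r) = 4*r + r = 5*r)
J(X) = 2*X*(3 + 2*X)/3 (J(X) = (X - X/3)*(X + (X - 1*(-3))) = (2*X/3)*(X + (X + 3)) = (2*X/3)*(X + (3 + X)) = (2*X/3)*(3 + 2*X) = 2*X*(3 + 2*X)/3)
J(-9)*58 + U(l(-4), 3) = ((2/3)*(-9)*(3 + 2*(-9)))*58 + 5*3 = ((2/3)*(-9)*(3 - 18))*58 + 15 = ((2/3)*(-9)*(-15))*58 + 15 = 90*58 + 15 = 5220 + 15 = 5235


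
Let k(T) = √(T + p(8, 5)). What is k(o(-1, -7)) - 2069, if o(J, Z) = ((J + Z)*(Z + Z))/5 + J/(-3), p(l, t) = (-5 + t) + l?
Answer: -2069 + √6915/15 ≈ -2063.5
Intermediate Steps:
p(l, t) = -5 + l + t
o(J, Z) = -J/3 + 2*Z*(J + Z)/5 (o(J, Z) = ((J + Z)*(2*Z))*(⅕) + J*(-⅓) = (2*Z*(J + Z))*(⅕) - J/3 = 2*Z*(J + Z)/5 - J/3 = -J/3 + 2*Z*(J + Z)/5)
k(T) = √(8 + T) (k(T) = √(T + (-5 + 8 + 5)) = √(T + 8) = √(8 + T))
k(o(-1, -7)) - 2069 = √(8 + (-⅓*(-1) + (⅖)*(-7)² + (⅖)*(-1)*(-7))) - 2069 = √(8 + (⅓ + (⅖)*49 + 14/5)) - 2069 = √(8 + (⅓ + 98/5 + 14/5)) - 2069 = √(8 + 341/15) - 2069 = √(461/15) - 2069 = √6915/15 - 2069 = -2069 + √6915/15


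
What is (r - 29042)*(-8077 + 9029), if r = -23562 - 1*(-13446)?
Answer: -37278416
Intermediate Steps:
r = -10116 (r = -23562 + 13446 = -10116)
(r - 29042)*(-8077 + 9029) = (-10116 - 29042)*(-8077 + 9029) = -39158*952 = -37278416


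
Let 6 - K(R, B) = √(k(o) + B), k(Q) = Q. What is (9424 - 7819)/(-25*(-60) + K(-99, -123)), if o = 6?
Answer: 268570/252017 + 535*I*√13/252017 ≈ 1.0657 + 0.0076541*I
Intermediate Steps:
K(R, B) = 6 - √(6 + B)
(9424 - 7819)/(-25*(-60) + K(-99, -123)) = (9424 - 7819)/(-25*(-60) + (6 - √(6 - 123))) = 1605/(1500 + (6 - √(-117))) = 1605/(1500 + (6 - 3*I*√13)) = 1605/(1506 - 3*I*√13)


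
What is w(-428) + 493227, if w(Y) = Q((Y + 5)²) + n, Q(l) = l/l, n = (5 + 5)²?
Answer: 493328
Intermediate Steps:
n = 100 (n = 10² = 100)
Q(l) = 1
w(Y) = 101 (w(Y) = 1 + 100 = 101)
w(-428) + 493227 = 101 + 493227 = 493328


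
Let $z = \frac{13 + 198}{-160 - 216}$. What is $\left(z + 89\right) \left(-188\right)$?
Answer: $- \frac{33253}{2} \approx -16627.0$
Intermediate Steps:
$z = - \frac{211}{376}$ ($z = \frac{211}{-376} = 211 \left(- \frac{1}{376}\right) = - \frac{211}{376} \approx -0.56117$)
$\left(z + 89\right) \left(-188\right) = \left(- \frac{211}{376} + 89\right) \left(-188\right) = \frac{33253}{376} \left(-188\right) = - \frac{33253}{2}$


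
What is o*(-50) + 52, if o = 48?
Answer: -2348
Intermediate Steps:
o*(-50) + 52 = 48*(-50) + 52 = -2400 + 52 = -2348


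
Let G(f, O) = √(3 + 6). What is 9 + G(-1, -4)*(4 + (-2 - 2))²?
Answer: 9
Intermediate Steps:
G(f, O) = 3 (G(f, O) = √9 = 3)
9 + G(-1, -4)*(4 + (-2 - 2))² = 9 + 3*(4 + (-2 - 2))² = 9 + 3*(4 - 4)² = 9 + 3*0² = 9 + 3*0 = 9 + 0 = 9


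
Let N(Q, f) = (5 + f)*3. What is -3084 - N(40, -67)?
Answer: -2898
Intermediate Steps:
N(Q, f) = 15 + 3*f
-3084 - N(40, -67) = -3084 - (15 + 3*(-67)) = -3084 - (15 - 201) = -3084 - 1*(-186) = -3084 + 186 = -2898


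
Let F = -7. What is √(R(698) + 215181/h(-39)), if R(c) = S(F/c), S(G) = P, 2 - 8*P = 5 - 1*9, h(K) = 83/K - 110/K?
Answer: √1243271/2 ≈ 557.51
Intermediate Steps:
h(K) = -27/K
P = ¾ (P = ¼ - (5 - 1*9)/8 = ¼ - (5 - 9)/8 = ¼ - ⅛*(-4) = ¼ + ½ = ¾ ≈ 0.75000)
S(G) = ¾
R(c) = ¾
√(R(698) + 215181/h(-39)) = √(¾ + 215181/((-27/(-39)))) = √(¾ + 215181/((-27*(-1/39)))) = √(¾ + 215181/(9/13)) = √(¾ + 215181*(13/9)) = √(¾ + 310817) = √(1243271/4) = √1243271/2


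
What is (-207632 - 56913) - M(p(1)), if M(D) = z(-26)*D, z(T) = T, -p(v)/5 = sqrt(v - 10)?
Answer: -264545 - 390*I ≈ -2.6455e+5 - 390.0*I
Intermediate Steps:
p(v) = -5*sqrt(-10 + v) (p(v) = -5*sqrt(v - 10) = -5*sqrt(-10 + v))
M(D) = -26*D
(-207632 - 56913) - M(p(1)) = (-207632 - 56913) - (-26)*(-5*sqrt(-10 + 1)) = -264545 - (-26)*(-15*I) = -264545 - 390*I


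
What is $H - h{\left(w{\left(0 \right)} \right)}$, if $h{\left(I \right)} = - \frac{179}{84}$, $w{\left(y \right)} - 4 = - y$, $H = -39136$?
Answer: $- \frac{3287245}{84} \approx -39134.0$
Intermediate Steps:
$w{\left(y \right)} = 4 - y$
$h{\left(I \right)} = - \frac{179}{84}$ ($h{\left(I \right)} = \left(-179\right) \frac{1}{84} = - \frac{179}{84}$)
$H - h{\left(w{\left(0 \right)} \right)} = -39136 - - \frac{179}{84} = -39136 + \frac{179}{84} = - \frac{3287245}{84}$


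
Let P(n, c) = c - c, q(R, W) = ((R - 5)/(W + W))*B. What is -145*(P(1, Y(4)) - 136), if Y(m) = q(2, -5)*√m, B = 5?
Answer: 19720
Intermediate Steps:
q(R, W) = 5*(-5 + R)/(2*W) (q(R, W) = ((R - 5)/(W + W))*5 = ((-5 + R)/((2*W)))*5 = ((-5 + R)*(1/(2*W)))*5 = ((-5 + R)/(2*W))*5 = 5*(-5 + R)/(2*W))
Y(m) = 3*√m/2 (Y(m) = ((5/2)*(-5 + 2)/(-5))*√m = ((5/2)*(-⅕)*(-3))*√m = 3*√m/2)
P(n, c) = 0
-145*(P(1, Y(4)) - 136) = -145*(0 - 136) = -145*(-136) = 19720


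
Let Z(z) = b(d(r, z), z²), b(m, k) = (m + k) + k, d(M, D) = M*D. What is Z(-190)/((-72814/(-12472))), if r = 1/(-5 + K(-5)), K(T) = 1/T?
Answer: 5856071700/473291 ≈ 12373.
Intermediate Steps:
r = -5/26 (r = 1/(-5 + 1/(-5)) = 1/(-5 - ⅕) = 1/(-26/5) = -5/26 ≈ -0.19231)
d(M, D) = D*M
b(m, k) = m + 2*k (b(m, k) = (k + m) + k = m + 2*k)
Z(z) = 2*z² - 5*z/26 (Z(z) = z*(-5/26) + 2*z² = -5*z/26 + 2*z² = 2*z² - 5*z/26)
Z(-190)/((-72814/(-12472))) = ((1/26)*(-190)*(-5 + 52*(-190)))/((-72814/(-12472))) = ((1/26)*(-190)*(-5 - 9880))/((-72814*(-1/12472))) = ((1/26)*(-190)*(-9885))/(36407/6236) = (939075/13)*(6236/36407) = 5856071700/473291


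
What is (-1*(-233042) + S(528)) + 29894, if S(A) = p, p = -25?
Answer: 262911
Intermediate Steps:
S(A) = -25
(-1*(-233042) + S(528)) + 29894 = (-1*(-233042) - 25) + 29894 = (233042 - 25) + 29894 = 233017 + 29894 = 262911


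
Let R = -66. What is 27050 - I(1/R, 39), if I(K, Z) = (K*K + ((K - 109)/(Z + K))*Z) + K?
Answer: 304398558025/11207988 ≈ 27159.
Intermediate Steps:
I(K, Z) = K + K**2 + Z*(-109 + K)/(K + Z) (I(K, Z) = (K**2 + ((-109 + K)/(K + Z))*Z) + K = (K**2 + Z*(-109 + K)/(K + Z)) + K = K + K**2 + Z*(-109 + K)/(K + Z))
27050 - I(1/R, 39) = 27050 - ((1/(-66))**2 + (1/(-66))**3 - 109*39 + 39*(1/(-66))**2 + 2*39/(-66))/(1/(-66) + 39) = 27050 - ((-1/66)**2 + (-1/66)**3 - 4251 + 39*(-1/66)**2 + 2*(-1/66)*39)/(-1/66 + 39) = 27050 - (1/4356 - 1/287496 - 4251 + 39*(1/4356) - 13/11)/2573/66 = 27050 - 66*(1/4356 - 1/287496 - 4251 + 13/1452 - 13/11)/2573 = 27050 - 66*(-1222482625)/(2573*287496) = 27050 - 1*(-1222482625/11207988) = 27050 + 1222482625/11207988 = 304398558025/11207988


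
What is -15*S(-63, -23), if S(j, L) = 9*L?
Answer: 3105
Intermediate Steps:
-15*S(-63, -23) = -135*(-23) = -15*(-207) = 3105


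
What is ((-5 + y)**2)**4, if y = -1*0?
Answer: 390625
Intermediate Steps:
y = 0
((-5 + y)**2)**4 = ((-5 + 0)**2)**4 = ((-5)**2)**4 = 25**4 = 390625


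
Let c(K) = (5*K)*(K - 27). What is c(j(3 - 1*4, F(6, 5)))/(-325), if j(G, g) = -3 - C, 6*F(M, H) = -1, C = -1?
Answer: -58/65 ≈ -0.89231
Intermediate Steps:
F(M, H) = -1/6 (F(M, H) = (1/6)*(-1) = -1/6)
j(G, g) = -2 (j(G, g) = -3 - 1*(-1) = -3 + 1 = -2)
c(K) = 5*K*(-27 + K) (c(K) = (5*K)*(-27 + K) = 5*K*(-27 + K))
c(j(3 - 1*4, F(6, 5)))/(-325) = (5*(-2)*(-27 - 2))/(-325) = (5*(-2)*(-29))*(-1/325) = 290*(-1/325) = -58/65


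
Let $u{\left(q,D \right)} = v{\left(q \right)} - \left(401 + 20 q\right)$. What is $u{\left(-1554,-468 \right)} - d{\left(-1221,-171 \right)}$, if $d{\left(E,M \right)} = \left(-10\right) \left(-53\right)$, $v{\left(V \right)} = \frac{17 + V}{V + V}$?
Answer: $\frac{93704629}{3108} \approx 30150.0$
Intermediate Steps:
$v{\left(V \right)} = \frac{17 + V}{2 V}$
$d{\left(E,M \right)} = 530$
$u{\left(q,D \right)} = -401 - 20 q + \frac{17 + q}{2 q}$ ($u{\left(q,D \right)} = \frac{17 + q}{2 q} - \left(401 + 20 q\right) = -401 - 20 q + \frac{17 + q}{2 q}$)
$u{\left(-1554,-468 \right)} - d{\left(-1221,-171 \right)} = \left(- \frac{801}{2} - -31080 + \frac{17}{2 \left(-1554\right)}\right) - 530 = \left(- \frac{801}{2} + 31080 + \frac{17}{2} \left(- \frac{1}{1554}\right)\right) - 530 = \left(- \frac{801}{2} + 31080 - \frac{17}{3108}\right) - 530 = \frac{95351869}{3108} - 530 = \frac{93704629}{3108}$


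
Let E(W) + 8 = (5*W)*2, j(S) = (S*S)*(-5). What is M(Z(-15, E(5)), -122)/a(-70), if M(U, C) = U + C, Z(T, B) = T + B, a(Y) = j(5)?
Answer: 19/25 ≈ 0.76000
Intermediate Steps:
j(S) = -5*S² (j(S) = S²*(-5) = -5*S²)
E(W) = -8 + 10*W (E(W) = -8 + (5*W)*2 = -8 + 10*W)
a(Y) = -125 (a(Y) = -5*5² = -5*25 = -125)
Z(T, B) = B + T
M(U, C) = C + U
M(Z(-15, E(5)), -122)/a(-70) = (-122 + ((-8 + 10*5) - 15))/(-125) = (-122 + ((-8 + 50) - 15))*(-1/125) = (-122 + (42 - 15))*(-1/125) = (-122 + 27)*(-1/125) = -95*(-1/125) = 19/25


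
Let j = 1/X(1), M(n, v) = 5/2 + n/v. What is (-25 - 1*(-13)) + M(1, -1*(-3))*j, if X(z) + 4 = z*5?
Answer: -55/6 ≈ -9.1667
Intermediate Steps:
M(n, v) = 5/2 + n/v (M(n, v) = 5*(1/2) + n/v = 5/2 + n/v)
X(z) = -4 + 5*z (X(z) = -4 + z*5 = -4 + 5*z)
j = 1 (j = 1/(-4 + 5*1) = 1/(-4 + 5) = 1/1 = 1)
(-25 - 1*(-13)) + M(1, -1*(-3))*j = (-25 - 1*(-13)) + (5/2 + 1/(-1*(-3)))*1 = (-25 + 13) + (5/2 + 1/3)*1 = -12 + (5/2 + 1*(1/3))*1 = -12 + (5/2 + 1/3)*1 = -12 + (17/6)*1 = -12 + 17/6 = -55/6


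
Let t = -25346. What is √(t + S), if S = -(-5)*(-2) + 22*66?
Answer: 12*I*√166 ≈ 154.61*I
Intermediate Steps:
S = 1442 (S = -1*10 + 1452 = -10 + 1452 = 1442)
√(t + S) = √(-25346 + 1442) = √(-23904) = 12*I*√166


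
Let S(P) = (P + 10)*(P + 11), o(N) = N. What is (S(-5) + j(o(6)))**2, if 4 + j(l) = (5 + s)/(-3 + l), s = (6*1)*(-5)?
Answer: 2809/9 ≈ 312.11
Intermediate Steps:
s = -30 (s = 6*(-5) = -30)
S(P) = (10 + P)*(11 + P)
j(l) = -4 - 25/(-3 + l) (j(l) = -4 + (5 - 30)/(-3 + l) = -4 - 25/(-3 + l))
(S(-5) + j(o(6)))**2 = ((110 + (-5)**2 + 21*(-5)) + (-13 - 4*6)/(-3 + 6))**2 = ((110 + 25 - 105) + (-13 - 24)/3)**2 = (30 + (1/3)*(-37))**2 = (30 - 37/3)**2 = (53/3)**2 = 2809/9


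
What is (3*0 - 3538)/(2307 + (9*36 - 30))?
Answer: -3538/2601 ≈ -1.3602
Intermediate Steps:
(3*0 - 3538)/(2307 + (9*36 - 30)) = (0 - 3538)/(2307 + (324 - 30)) = -3538/(2307 + 294) = -3538/2601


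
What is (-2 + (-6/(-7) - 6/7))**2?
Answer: 4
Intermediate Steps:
(-2 + (-6/(-7) - 6/7))**2 = (-2 + (-6*(-1/7) - 6*1/7))**2 = (-2 + (6/7 - 6/7))**2 = (-2 + 0)**2 = (-2)**2 = 4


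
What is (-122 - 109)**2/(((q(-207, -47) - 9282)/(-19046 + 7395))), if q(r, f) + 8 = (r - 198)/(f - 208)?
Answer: 10569053187/157903 ≈ 66934.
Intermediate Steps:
q(r, f) = -8 + (-198 + r)/(-208 + f) (q(r, f) = -8 + (r - 198)/(f - 208) = -8 + (-198 + r)/(-208 + f))
(-122 - 109)**2/(((q(-207, -47) - 9282)/(-19046 + 7395))) = (-122 - 109)**2/((((1466 - 207 - 8*(-47))/(-208 - 47) - 9282)/(-19046 + 7395))) = (-231)**2/((((1466 - 207 + 376)/(-255) - 9282)/(-11651))) = 53361/(((-1/255*1635 - 9282)*(-1/11651))) = 53361/(((-109/17 - 9282)*(-1/11651))) = 53361/((-157903/17*(-1/11651))) = 53361/(157903/198067) = 53361*(198067/157903) = 10569053187/157903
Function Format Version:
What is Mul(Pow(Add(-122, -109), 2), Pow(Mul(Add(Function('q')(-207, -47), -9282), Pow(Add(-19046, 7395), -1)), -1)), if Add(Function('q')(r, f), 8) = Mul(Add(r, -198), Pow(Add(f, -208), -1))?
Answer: Rational(10569053187, 157903) ≈ 66934.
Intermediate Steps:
Function('q')(r, f) = Add(-8, Mul(Pow(Add(-208, f), -1), Add(-198, r))) (Function('q')(r, f) = Add(-8, Mul(Add(r, -198), Pow(Add(f, -208), -1))) = Add(-8, Mul(Add(-198, r), Pow(Add(-208, f), -1))) = Add(-8, Mul(Pow(Add(-208, f), -1), Add(-198, r))))
Mul(Pow(Add(-122, -109), 2), Pow(Mul(Add(Function('q')(-207, -47), -9282), Pow(Add(-19046, 7395), -1)), -1)) = Mul(Pow(Add(-122, -109), 2), Pow(Mul(Add(Mul(Pow(Add(-208, -47), -1), Add(1466, -207, Mul(-8, -47))), -9282), Pow(Add(-19046, 7395), -1)), -1)) = Mul(Pow(-231, 2), Pow(Mul(Add(Mul(Pow(-255, -1), Add(1466, -207, 376)), -9282), Pow(-11651, -1)), -1)) = Mul(53361, Pow(Mul(Add(Mul(Rational(-1, 255), 1635), -9282), Rational(-1, 11651)), -1)) = Mul(53361, Pow(Mul(Add(Rational(-109, 17), -9282), Rational(-1, 11651)), -1)) = Mul(53361, Pow(Mul(Rational(-157903, 17), Rational(-1, 11651)), -1)) = Mul(53361, Pow(Rational(157903, 198067), -1)) = Mul(53361, Rational(198067, 157903)) = Rational(10569053187, 157903)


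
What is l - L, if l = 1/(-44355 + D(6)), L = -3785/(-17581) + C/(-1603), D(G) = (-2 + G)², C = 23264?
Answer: 17865796746488/1249576906277 ≈ 14.297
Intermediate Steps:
L = -402937029/28182343 (L = -3785/(-17581) + 23264/(-1603) = -3785*(-1/17581) + 23264*(-1/1603) = 3785/17581 - 23264/1603 = -402937029/28182343 ≈ -14.298)
l = -1/44339 (l = 1/(-44355 + (-2 + 6)²) = 1/(-44355 + 4²) = 1/(-44355 + 16) = 1/(-44339) = -1/44339 ≈ -2.2554e-5)
l - L = -1/44339 - 1*(-402937029/28182343) = -1/44339 + 402937029/28182343 = 17865796746488/1249576906277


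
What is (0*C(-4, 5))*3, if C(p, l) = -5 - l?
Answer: 0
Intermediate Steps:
(0*C(-4, 5))*3 = (0*(-5 - 1*5))*3 = (0*(-5 - 5))*3 = (0*(-10))*3 = 0*3 = 0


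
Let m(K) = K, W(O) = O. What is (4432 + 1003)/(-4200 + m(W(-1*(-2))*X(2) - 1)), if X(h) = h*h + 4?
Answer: -1087/837 ≈ -1.2987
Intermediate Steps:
X(h) = 4 + h² (X(h) = h² + 4 = 4 + h²)
(4432 + 1003)/(-4200 + m(W(-1*(-2))*X(2) - 1)) = (4432 + 1003)/(-4200 + ((-1*(-2))*(4 + 2²) - 1)) = 5435/(-4200 + (2*(4 + 4) - 1)) = 5435/(-4200 + (2*8 - 1)) = 5435/(-4200 + (16 - 1)) = 5435/(-4200 + 15) = 5435/(-4185) = 5435*(-1/4185) = -1087/837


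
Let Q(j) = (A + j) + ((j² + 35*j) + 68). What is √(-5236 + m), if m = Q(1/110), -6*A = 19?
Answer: I*√563104401/330 ≈ 71.909*I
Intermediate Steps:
A = -19/6 (A = -⅙*19 = -19/6 ≈ -3.1667)
Q(j) = 389/6 + j² + 36*j (Q(j) = (-19/6 + j) + ((j² + 35*j) + 68) = (-19/6 + j) + (68 + j² + 35*j) = 389/6 + j² + 36*j)
m = 2365333/36300 (m = 389/6 + (1/110)² + 36/110 = 389/6 + (1/110)² + 36*(1/110) = 389/6 + 1/12100 + 18/55 = 2365333/36300 ≈ 65.161)
√(-5236 + m) = √(-5236 + 2365333/36300) = √(-187701467/36300) = I*√563104401/330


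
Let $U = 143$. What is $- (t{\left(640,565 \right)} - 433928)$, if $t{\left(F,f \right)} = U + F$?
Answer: $433145$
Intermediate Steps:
$t{\left(F,f \right)} = 143 + F$
$- (t{\left(640,565 \right)} - 433928) = - (\left(143 + 640\right) - 433928) = - (783 - 433928) = \left(-1\right) \left(-433145\right) = 433145$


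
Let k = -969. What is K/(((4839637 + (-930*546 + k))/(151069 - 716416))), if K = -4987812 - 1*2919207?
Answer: 4470209470593/4330888 ≈ 1.0322e+6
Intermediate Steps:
K = -7907019 (K = -4987812 - 2919207 = -7907019)
K/(((4839637 + (-930*546 + k))/(151069 - 716416))) = -7907019*(151069 - 716416)/(4839637 + (-930*546 - 969)) = -7907019*(-565347/(4839637 + (-507780 - 969))) = -7907019*(-565347/(4839637 - 508749)) = -7907019/(4330888*(-1/565347)) = -7907019/(-4330888/565347) = -7907019*(-565347/4330888) = 4470209470593/4330888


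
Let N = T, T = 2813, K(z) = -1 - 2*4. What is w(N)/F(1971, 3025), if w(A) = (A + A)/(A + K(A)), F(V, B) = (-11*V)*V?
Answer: -2813/59912017902 ≈ -4.6952e-8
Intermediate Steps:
K(z) = -9 (K(z) = -1 - 8 = -9)
F(V, B) = -11*V²
N = 2813
w(A) = 2*A/(-9 + A) (w(A) = (A + A)/(A - 9) = (2*A)/(-9 + A) = 2*A/(-9 + A))
w(N)/F(1971, 3025) = (2*2813/(-9 + 2813))/((-11*1971²)) = (2*2813/2804)/((-11*3884841)) = (2*2813*(1/2804))/(-42733251) = (2813/1402)*(-1/42733251) = -2813/59912017902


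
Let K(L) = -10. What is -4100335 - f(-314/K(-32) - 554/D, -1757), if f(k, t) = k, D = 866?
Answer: -8877291871/2165 ≈ -4.1004e+6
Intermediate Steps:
-4100335 - f(-314/K(-32) - 554/D, -1757) = -4100335 - (-314/(-10) - 554/866) = -4100335 - (-314*(-⅒) - 554*1/866) = -4100335 - (157/5 - 277/433) = -4100335 - 1*66596/2165 = -4100335 - 66596/2165 = -8877291871/2165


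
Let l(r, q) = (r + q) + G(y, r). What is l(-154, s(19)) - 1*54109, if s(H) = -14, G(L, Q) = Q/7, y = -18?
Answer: -54299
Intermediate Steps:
G(L, Q) = Q/7 (G(L, Q) = Q*(1/7) = Q/7)
l(r, q) = q + 8*r/7 (l(r, q) = (r + q) + r/7 = (q + r) + r/7 = q + 8*r/7)
l(-154, s(19)) - 1*54109 = (-14 + (8/7)*(-154)) - 1*54109 = (-14 - 176) - 54109 = -190 - 54109 = -54299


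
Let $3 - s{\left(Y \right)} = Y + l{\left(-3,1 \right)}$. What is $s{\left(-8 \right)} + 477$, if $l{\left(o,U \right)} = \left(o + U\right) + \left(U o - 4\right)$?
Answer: $497$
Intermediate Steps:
$l{\left(o,U \right)} = -4 + U + o + U o$ ($l{\left(o,U \right)} = \left(U + o\right) + \left(-4 + U o\right) = -4 + U + o + U o$)
$s{\left(Y \right)} = 12 - Y$ ($s{\left(Y \right)} = 3 - \left(Y + \left(-4 + 1 - 3 + 1 \left(-3\right)\right)\right) = 3 - \left(Y - 9\right) = 3 - \left(-9 + Y\right) = 12 - Y$)
$s{\left(-8 \right)} + 477 = \left(12 - -8\right) + 477 = \left(12 + 8\right) + 477 = 20 + 477 = 497$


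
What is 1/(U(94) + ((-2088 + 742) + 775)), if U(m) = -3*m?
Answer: -1/853 ≈ -0.0011723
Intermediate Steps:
1/(U(94) + ((-2088 + 742) + 775)) = 1/(-3*94 + ((-2088 + 742) + 775)) = 1/(-282 + (-1346 + 775)) = 1/(-282 - 571) = 1/(-853) = -1/853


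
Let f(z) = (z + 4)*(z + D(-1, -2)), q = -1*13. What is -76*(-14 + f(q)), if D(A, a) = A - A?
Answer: -7828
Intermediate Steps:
D(A, a) = 0
q = -13
f(z) = z*(4 + z) (f(z) = (z + 4)*(z + 0) = (4 + z)*z = z*(4 + z))
-76*(-14 + f(q)) = -76*(-14 - 13*(4 - 13)) = -76*(-14 - 13*(-9)) = -76*(-14 + 117) = -76*103 = -7828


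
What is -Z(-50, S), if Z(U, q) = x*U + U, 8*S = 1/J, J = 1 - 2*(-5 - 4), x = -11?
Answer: -500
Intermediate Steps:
J = 19 (J = 1 - 2*(-9) = 1 + 18 = 19)
S = 1/152 (S = (⅛)/19 = (⅛)*(1/19) = 1/152 ≈ 0.0065789)
Z(U, q) = -10*U (Z(U, q) = -11*U + U = -10*U)
-Z(-50, S) = -(-10)*(-50) = -1*500 = -500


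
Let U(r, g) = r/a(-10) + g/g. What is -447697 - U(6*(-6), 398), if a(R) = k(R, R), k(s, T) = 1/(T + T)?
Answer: -448418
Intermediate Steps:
k(s, T) = 1/(2*T)
a(R) = 1/(2*R)
U(r, g) = 1 - 20*r (U(r, g) = r/(((½)/(-10))) + g/g = r/(((½)*(-⅒))) + 1 = r/(-1/20) + 1 = r*(-20) + 1 = -20*r + 1 = 1 - 20*r)
-447697 - U(6*(-6), 398) = -447697 - (1 - 120*(-6)) = -447697 - (1 - 20*(-36)) = -447697 - (1 + 720) = -447697 - 1*721 = -447697 - 721 = -448418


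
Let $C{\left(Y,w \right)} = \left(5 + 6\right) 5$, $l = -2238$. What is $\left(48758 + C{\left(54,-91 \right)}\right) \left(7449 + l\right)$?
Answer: $254364543$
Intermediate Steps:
$C{\left(Y,w \right)} = 55$ ($C{\left(Y,w \right)} = 11 \cdot 5 = 55$)
$\left(48758 + C{\left(54,-91 \right)}\right) \left(7449 + l\right) = \left(48758 + 55\right) \left(7449 - 2238\right) = 48813 \cdot 5211 = 254364543$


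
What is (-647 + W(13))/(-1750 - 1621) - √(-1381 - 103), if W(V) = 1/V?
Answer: 8410/43823 - 2*I*√371 ≈ 0.19191 - 38.523*I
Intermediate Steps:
W(V) = 1/V
(-647 + W(13))/(-1750 - 1621) - √(-1381 - 103) = (-647 + 1/13)/(-1750 - 1621) - √(-1381 - 103) = (-647 + 1/13)/(-3371) - √(-1484) = -8410/13*(-1/3371) - 2*I*√371 = 8410/43823 - 2*I*√371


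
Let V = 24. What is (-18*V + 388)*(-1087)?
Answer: 47828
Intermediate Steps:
(-18*V + 388)*(-1087) = (-18*24 + 388)*(-1087) = (-432 + 388)*(-1087) = -44*(-1087) = 47828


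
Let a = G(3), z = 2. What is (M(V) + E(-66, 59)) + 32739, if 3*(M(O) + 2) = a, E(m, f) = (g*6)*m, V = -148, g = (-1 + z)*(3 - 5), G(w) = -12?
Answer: 33525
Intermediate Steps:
a = -12
g = -2 (g = (-1 + 2)*(3 - 5) = 1*(-2) = -2)
E(m, f) = -12*m (E(m, f) = (-2*6)*m = -12*m)
M(O) = -6 (M(O) = -2 + (⅓)*(-12) = -2 - 4 = -6)
(M(V) + E(-66, 59)) + 32739 = (-6 - 12*(-66)) + 32739 = (-6 + 792) + 32739 = 786 + 32739 = 33525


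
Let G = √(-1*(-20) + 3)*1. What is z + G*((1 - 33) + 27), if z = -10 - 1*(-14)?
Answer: 4 - 5*√23 ≈ -19.979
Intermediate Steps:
G = √23 (G = √(20 + 3)*1 = √23*1 = √23 ≈ 4.7958)
z = 4 (z = -10 + 14 = 4)
z + G*((1 - 33) + 27) = 4 + √23*((1 - 33) + 27) = 4 + √23*(-32 + 27) = 4 + √23*(-5) = 4 - 5*√23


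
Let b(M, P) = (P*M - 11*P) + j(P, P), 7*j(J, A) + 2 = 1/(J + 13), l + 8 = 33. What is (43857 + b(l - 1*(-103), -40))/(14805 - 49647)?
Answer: -3702199/3292569 ≈ -1.1244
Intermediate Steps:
l = 25 (l = -8 + 33 = 25)
j(J, A) = -2/7 + 1/(7*(13 + J)) (j(J, A) = -2/7 + 1/(7*(J + 13)) = -2/7 + 1/(7*(13 + J)))
b(M, P) = -11*P + M*P + (-25 - 2*P)/(7*(13 + P)) (b(M, P) = (P*M - 11*P) + (-25 - 2*P)/(7*(13 + P)) = (M*P - 11*P) + (-25 - 2*P)/(7*(13 + P)) = (-11*P + M*P) + (-25 - 2*P)/(7*(13 + P)) = -11*P + M*P + (-25 - 2*P)/(7*(13 + P)))
(43857 + b(l - 1*(-103), -40))/(14805 - 49647) = (43857 + (-25 - 2*(-40) + 7*(-40)*(-11 + (25 - 1*(-103)))*(13 - 40))/(7*(13 - 40)))/(14805 - 49647) = (43857 + (1/7)*(-25 + 80 + 7*(-40)*(-11 + (25 + 103))*(-27))/(-27))/(-34842) = (43857 + (1/7)*(-1/27)*(-25 + 80 + 7*(-40)*(-11 + 128)*(-27)))*(-1/34842) = (43857 + (1/7)*(-1/27)*(-25 + 80 + 7*(-40)*117*(-27)))*(-1/34842) = (43857 + (1/7)*(-1/27)*(-25 + 80 + 884520))*(-1/34842) = (43857 + (1/7)*(-1/27)*884575)*(-1/34842) = (43857 - 884575/189)*(-1/34842) = (7404398/189)*(-1/34842) = -3702199/3292569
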